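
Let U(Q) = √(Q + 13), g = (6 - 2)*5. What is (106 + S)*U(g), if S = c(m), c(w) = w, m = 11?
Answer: 117*√33 ≈ 672.11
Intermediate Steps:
S = 11
g = 20 (g = 4*5 = 20)
U(Q) = √(13 + Q)
(106 + S)*U(g) = (106 + 11)*√(13 + 20) = 117*√33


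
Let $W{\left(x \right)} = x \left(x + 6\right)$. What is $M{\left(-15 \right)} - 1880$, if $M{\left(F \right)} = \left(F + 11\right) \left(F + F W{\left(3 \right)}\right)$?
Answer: $-200$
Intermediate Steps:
$W{\left(x \right)} = x \left(6 + x\right)$
$M{\left(F \right)} = 28 F \left(11 + F\right)$ ($M{\left(F \right)} = \left(F + 11\right) \left(F + F 3 \left(6 + 3\right)\right) = \left(11 + F\right) \left(F + F 3 \cdot 9\right) = \left(11 + F\right) \left(F + F 27\right) = \left(11 + F\right) \left(F + 27 F\right) = \left(11 + F\right) 28 F = 28 F \left(11 + F\right)$)
$M{\left(-15 \right)} - 1880 = 28 \left(-15\right) \left(11 - 15\right) - 1880 = 28 \left(-15\right) \left(-4\right) - 1880 = 1680 - 1880 = -200$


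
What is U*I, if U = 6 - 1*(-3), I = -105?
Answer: -945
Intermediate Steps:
U = 9 (U = 6 + 3 = 9)
U*I = 9*(-105) = -945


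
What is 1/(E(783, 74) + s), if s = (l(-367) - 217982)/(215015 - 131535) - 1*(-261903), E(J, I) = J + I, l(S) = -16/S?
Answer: 15318580/4025070081111 ≈ 3.8058e-6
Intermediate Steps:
E(J, I) = I + J
s = 4011942058051/15318580 (s = (-16/(-367) - 217982)/(215015 - 131535) - 1*(-261903) = (-16*(-1/367) - 217982)/83480 + 261903 = (16/367 - 217982)*(1/83480) + 261903 = -79999378/367*1/83480 + 261903 = -39999689/15318580 + 261903 = 4011942058051/15318580 ≈ 2.6190e+5)
1/(E(783, 74) + s) = 1/((74 + 783) + 4011942058051/15318580) = 1/(857 + 4011942058051/15318580) = 1/(4025070081111/15318580) = 15318580/4025070081111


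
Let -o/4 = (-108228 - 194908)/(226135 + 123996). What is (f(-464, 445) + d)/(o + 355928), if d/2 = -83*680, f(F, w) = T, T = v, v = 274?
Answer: -19713425693/62311319556 ≈ -0.31637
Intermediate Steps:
T = 274
o = 1212544/350131 (o = -4*(-108228 - 194908)/(226135 + 123996) = -(-1212544)/350131 = -4*(-303136/350131) = 1212544/350131 ≈ 3.4631)
f(F, w) = 274
d = -112880 (d = 2*(-83*680) = 2*(-56440) = -112880)
(f(-464, 445) + d)/(o + 355928) = (274 - 112880)/(1212544/350131 + 355928) = -112606/124622639112/350131 = -112606*350131/124622639112 = -19713425693/62311319556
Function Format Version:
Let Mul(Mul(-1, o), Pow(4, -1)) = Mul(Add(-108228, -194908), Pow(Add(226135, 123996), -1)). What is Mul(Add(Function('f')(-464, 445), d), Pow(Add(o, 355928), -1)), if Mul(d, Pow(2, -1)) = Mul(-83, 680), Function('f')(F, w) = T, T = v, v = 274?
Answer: Rational(-19713425693, 62311319556) ≈ -0.31637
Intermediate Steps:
T = 274
o = Rational(1212544, 350131) (o = Mul(-4, Mul(Add(-108228, -194908), Pow(Add(226135, 123996), -1))) = Mul(-4, Mul(-303136, Pow(350131, -1))) = Mul(-4, Mul(-303136, Rational(1, 350131))) = Mul(-4, Rational(-303136, 350131)) = Rational(1212544, 350131) ≈ 3.4631)
Function('f')(F, w) = 274
d = -112880 (d = Mul(2, Mul(-83, 680)) = Mul(2, -56440) = -112880)
Mul(Add(Function('f')(-464, 445), d), Pow(Add(o, 355928), -1)) = Mul(Add(274, -112880), Pow(Add(Rational(1212544, 350131), 355928), -1)) = Mul(-112606, Pow(Rational(124622639112, 350131), -1)) = Mul(-112606, Rational(350131, 124622639112)) = Rational(-19713425693, 62311319556)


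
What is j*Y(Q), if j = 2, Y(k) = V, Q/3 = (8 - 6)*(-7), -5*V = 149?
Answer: -298/5 ≈ -59.600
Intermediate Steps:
V = -149/5 (V = -⅕*149 = -149/5 ≈ -29.800)
Q = -42 (Q = 3*((8 - 6)*(-7)) = 3*(2*(-7)) = 3*(-14) = -42)
Y(k) = -149/5
j*Y(Q) = 2*(-149/5) = -298/5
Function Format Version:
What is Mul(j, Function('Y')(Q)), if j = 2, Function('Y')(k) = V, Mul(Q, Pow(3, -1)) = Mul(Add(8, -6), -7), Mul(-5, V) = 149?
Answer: Rational(-298, 5) ≈ -59.600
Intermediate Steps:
V = Rational(-149, 5) (V = Mul(Rational(-1, 5), 149) = Rational(-149, 5) ≈ -29.800)
Q = -42 (Q = Mul(3, Mul(Add(8, -6), -7)) = Mul(3, Mul(2, -7)) = Mul(3, -14) = -42)
Function('Y')(k) = Rational(-149, 5)
Mul(j, Function('Y')(Q)) = Mul(2, Rational(-149, 5)) = Rational(-298, 5)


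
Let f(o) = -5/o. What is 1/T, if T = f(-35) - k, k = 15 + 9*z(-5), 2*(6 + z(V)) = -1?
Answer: 14/611 ≈ 0.022913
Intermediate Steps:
z(V) = -13/2 (z(V) = -6 + (½)*(-1) = -6 - ½ = -13/2)
k = -87/2 (k = 15 + 9*(-13/2) = 15 - 117/2 = -87/2 ≈ -43.500)
T = 611/14 (T = -5/(-35) - 1*(-87/2) = -5*(-1/35) + 87/2 = ⅐ + 87/2 = 611/14 ≈ 43.643)
1/T = 1/(611/14) = 14/611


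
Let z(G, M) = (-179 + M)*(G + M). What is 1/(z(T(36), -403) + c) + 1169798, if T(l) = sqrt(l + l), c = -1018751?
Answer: 719370899333738601/614953093897 + 3492*sqrt(2)/614953093897 ≈ 1.1698e+6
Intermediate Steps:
T(l) = sqrt(2)*sqrt(l) (T(l) = sqrt(2*l) = sqrt(2)*sqrt(l))
1/(z(T(36), -403) + c) + 1169798 = 1/(((-403)**2 - 179*sqrt(2)*sqrt(36) - 179*(-403) + (sqrt(2)*sqrt(36))*(-403)) - 1018751) + 1169798 = 1/((162409 - 179*sqrt(2)*6 + 72137 + (sqrt(2)*6)*(-403)) - 1018751) + 1169798 = 1/((162409 - 1074*sqrt(2) + 72137 + (6*sqrt(2))*(-403)) - 1018751) + 1169798 = 1/((162409 - 1074*sqrt(2) + 72137 - 2418*sqrt(2)) - 1018751) + 1169798 = 1/((234546 - 3492*sqrt(2)) - 1018751) + 1169798 = 1/(-784205 - 3492*sqrt(2)) + 1169798 = 1169798 + 1/(-784205 - 3492*sqrt(2))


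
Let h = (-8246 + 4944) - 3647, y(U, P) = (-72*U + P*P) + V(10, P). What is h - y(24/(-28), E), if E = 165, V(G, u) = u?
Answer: -240805/7 ≈ -34401.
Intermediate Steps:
y(U, P) = P + P**2 - 72*U (y(U, P) = (-72*U + P*P) + P = (-72*U + P**2) + P = (P**2 - 72*U) + P = P + P**2 - 72*U)
h = -6949 (h = -3302 - 3647 = -6949)
h - y(24/(-28), E) = -6949 - (165 + 165**2 - 1728/(-28)) = -6949 - (165 + 27225 - 1728*(-1)/28) = -6949 - (165 + 27225 - 72*(-6/7)) = -6949 - (165 + 27225 + 432/7) = -6949 - 1*192162/7 = -6949 - 192162/7 = -240805/7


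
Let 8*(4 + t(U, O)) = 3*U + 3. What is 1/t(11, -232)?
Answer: 2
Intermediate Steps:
t(U, O) = -29/8 + 3*U/8 (t(U, O) = -4 + (3*U + 3)/8 = -4 + (3 + 3*U)/8 = -4 + (3/8 + 3*U/8) = -29/8 + 3*U/8)
1/t(11, -232) = 1/(-29/8 + (3/8)*11) = 1/(-29/8 + 33/8) = 1/(½) = 2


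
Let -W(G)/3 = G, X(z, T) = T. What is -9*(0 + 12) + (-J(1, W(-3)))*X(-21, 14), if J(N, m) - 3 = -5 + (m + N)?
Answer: -220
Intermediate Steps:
W(G) = -3*G
J(N, m) = -2 + N + m (J(N, m) = 3 + (-5 + (m + N)) = 3 + (-5 + (N + m)) = 3 + (-5 + N + m) = -2 + N + m)
-9*(0 + 12) + (-J(1, W(-3)))*X(-21, 14) = -9*(0 + 12) - (-2 + 1 - 3*(-3))*14 = -9*12 - (-2 + 1 + 9)*14 = -108 - 1*8*14 = -108 - 8*14 = -108 - 112 = -220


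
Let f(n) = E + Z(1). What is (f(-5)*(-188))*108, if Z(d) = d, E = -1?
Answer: 0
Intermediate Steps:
f(n) = 0 (f(n) = -1 + 1 = 0)
(f(-5)*(-188))*108 = (0*(-188))*108 = 0*108 = 0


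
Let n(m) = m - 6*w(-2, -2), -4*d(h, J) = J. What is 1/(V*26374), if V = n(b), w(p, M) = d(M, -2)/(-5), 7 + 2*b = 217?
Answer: 5/13925472 ≈ 3.5905e-7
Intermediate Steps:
b = 105 (b = -7/2 + (½)*217 = -7/2 + 217/2 = 105)
d(h, J) = -J/4
w(p, M) = -⅒ (w(p, M) = -¼*(-2)/(-5) = (½)*(-⅕) = -⅒)
n(m) = ⅗ + m (n(m) = m - 6*(-⅒) = m + ⅗ = ⅗ + m)
V = 528/5 (V = ⅗ + 105 = 528/5 ≈ 105.60)
1/(V*26374) = 1/((528/5)*26374) = (5/528)*(1/26374) = 5/13925472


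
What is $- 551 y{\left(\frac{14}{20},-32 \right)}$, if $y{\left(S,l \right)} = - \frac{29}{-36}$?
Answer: $- \frac{15979}{36} \approx -443.86$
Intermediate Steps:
$y{\left(S,l \right)} = \frac{29}{36}$ ($y{\left(S,l \right)} = \left(-29\right) \left(- \frac{1}{36}\right) = \frac{29}{36}$)
$- 551 y{\left(\frac{14}{20},-32 \right)} = \left(-551\right) \frac{29}{36} = - \frac{15979}{36}$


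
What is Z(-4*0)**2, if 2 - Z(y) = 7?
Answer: 25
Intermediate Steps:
Z(y) = -5 (Z(y) = 2 - 1*7 = 2 - 7 = -5)
Z(-4*0)**2 = (-5)**2 = 25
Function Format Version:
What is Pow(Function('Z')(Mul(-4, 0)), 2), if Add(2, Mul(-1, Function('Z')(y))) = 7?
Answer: 25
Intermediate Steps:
Function('Z')(y) = -5 (Function('Z')(y) = Add(2, Mul(-1, 7)) = Add(2, -7) = -5)
Pow(Function('Z')(Mul(-4, 0)), 2) = Pow(-5, 2) = 25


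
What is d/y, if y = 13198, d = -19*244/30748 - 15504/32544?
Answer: -3268703/68785151628 ≈ -4.7521e-5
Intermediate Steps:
d = -3268703/5211786 (d = -4636*1/30748 - 15504*1/32544 = -1159/7687 - 323/678 = -3268703/5211786 ≈ -0.62718)
d/y = -3268703/5211786/13198 = -3268703/5211786*1/13198 = -3268703/68785151628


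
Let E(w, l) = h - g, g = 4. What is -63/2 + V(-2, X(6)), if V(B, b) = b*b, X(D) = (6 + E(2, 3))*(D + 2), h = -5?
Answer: 1089/2 ≈ 544.50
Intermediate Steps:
E(w, l) = -9 (E(w, l) = -5 - 1*4 = -5 - 4 = -9)
X(D) = -6 - 3*D (X(D) = (6 - 9)*(D + 2) = -3*(2 + D) = -6 - 3*D)
V(B, b) = b²
-63/2 + V(-2, X(6)) = -63/2 + (-6 - 3*6)² = -63/2 + (-6 - 18)² = -7*9/2 + (-24)² = -63/2 + 576 = 1089/2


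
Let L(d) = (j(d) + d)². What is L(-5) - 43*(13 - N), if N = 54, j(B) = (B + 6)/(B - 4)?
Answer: 144919/81 ≈ 1789.1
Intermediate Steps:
j(B) = (6 + B)/(-4 + B)
L(d) = (d + (6 + d)/(-4 + d))² (L(d) = ((6 + d)/(-4 + d) + d)² = (d + (6 + d)/(-4 + d))²)
L(-5) - 43*(13 - N) = (6 - 5 - 5*(-4 - 5))²/(-4 - 5)² - 43*(13 - 1*54) = (6 - 5 - 5*(-9))²/(-9)² - 43*(13 - 54) = (6 - 5 + 45)²/81 - 43*(-41) = (1/81)*46² + 1763 = (1/81)*2116 + 1763 = 2116/81 + 1763 = 144919/81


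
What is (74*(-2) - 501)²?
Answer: 421201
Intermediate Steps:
(74*(-2) - 501)² = (-148 - 501)² = (-649)² = 421201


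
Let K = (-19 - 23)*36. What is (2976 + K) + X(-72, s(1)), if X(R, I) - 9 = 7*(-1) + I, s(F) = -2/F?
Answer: 1464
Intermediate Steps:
X(R, I) = 2 + I (X(R, I) = 9 + (7*(-1) + I) = 9 + (-7 + I) = 2 + I)
K = -1512 (K = -42*36 = -1512)
(2976 + K) + X(-72, s(1)) = (2976 - 1512) + (2 - 2/1) = 1464 + (2 - 2*1) = 1464 + (2 - 2) = 1464 + 0 = 1464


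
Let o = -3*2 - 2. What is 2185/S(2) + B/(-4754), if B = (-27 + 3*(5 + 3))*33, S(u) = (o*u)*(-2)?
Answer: 5195329/76064 ≈ 68.302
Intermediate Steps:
o = -8 (o = -6 - 2 = -8)
S(u) = 16*u (S(u) = -8*u*(-2) = 16*u)
B = -99 (B = (-27 + 3*8)*33 = (-27 + 24)*33 = -3*33 = -99)
2185/S(2) + B/(-4754) = 2185/((16*2)) - 99/(-4754) = 2185/32 - 99*(-1/4754) = 2185*(1/32) + 99/4754 = 2185/32 + 99/4754 = 5195329/76064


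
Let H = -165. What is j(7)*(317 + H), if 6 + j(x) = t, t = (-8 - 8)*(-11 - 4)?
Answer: 35568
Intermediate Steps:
t = 240 (t = -16*(-15) = 240)
j(x) = 234 (j(x) = -6 + 240 = 234)
j(7)*(317 + H) = 234*(317 - 165) = 234*152 = 35568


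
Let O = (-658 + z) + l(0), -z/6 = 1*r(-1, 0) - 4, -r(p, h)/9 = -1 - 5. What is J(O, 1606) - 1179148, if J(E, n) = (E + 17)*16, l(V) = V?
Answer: -1194204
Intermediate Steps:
r(p, h) = 54 (r(p, h) = -9*(-1 - 5) = -9*(-6) = 54)
z = -300 (z = -6*(1*54 - 4) = -6*(54 - 4) = -6*50 = -300)
O = -958 (O = (-658 - 300) + 0 = -958 + 0 = -958)
J(E, n) = 272 + 16*E (J(E, n) = (17 + E)*16 = 272 + 16*E)
J(O, 1606) - 1179148 = (272 + 16*(-958)) - 1179148 = (272 - 15328) - 1179148 = -15056 - 1179148 = -1194204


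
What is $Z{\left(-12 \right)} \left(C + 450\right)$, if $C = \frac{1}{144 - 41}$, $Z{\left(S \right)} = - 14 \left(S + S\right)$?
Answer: $\frac{15573936}{103} \approx 1.512 \cdot 10^{5}$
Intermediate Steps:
$Z{\left(S \right)} = - 28 S$ ($Z{\left(S \right)} = - 14 \cdot 2 S = - 28 S$)
$C = \frac{1}{103} \approx 0.0097087$
$Z{\left(-12 \right)} \left(C + 450\right) = \left(-28\right) \left(-12\right) \left(\frac{1}{103} + 450\right) = 336 \cdot \frac{46351}{103} = \frac{15573936}{103}$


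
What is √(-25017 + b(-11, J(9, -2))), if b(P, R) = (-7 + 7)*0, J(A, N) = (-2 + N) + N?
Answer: I*√25017 ≈ 158.17*I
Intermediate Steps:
J(A, N) = -2 + 2*N
b(P, R) = 0 (b(P, R) = 0*0 = 0)
√(-25017 + b(-11, J(9, -2))) = √(-25017 + 0) = √(-25017) = I*√25017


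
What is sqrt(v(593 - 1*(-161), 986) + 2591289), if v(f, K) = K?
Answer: 5*sqrt(103691) ≈ 1610.1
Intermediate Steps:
sqrt(v(593 - 1*(-161), 986) + 2591289) = sqrt(986 + 2591289) = sqrt(2592275) = 5*sqrt(103691)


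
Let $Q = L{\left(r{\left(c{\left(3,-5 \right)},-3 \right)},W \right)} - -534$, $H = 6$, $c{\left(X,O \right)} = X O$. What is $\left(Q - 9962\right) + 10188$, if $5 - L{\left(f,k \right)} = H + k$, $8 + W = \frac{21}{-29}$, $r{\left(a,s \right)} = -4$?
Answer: $\frac{22264}{29} \approx 767.72$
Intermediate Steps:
$c{\left(X,O \right)} = O X$
$W = - \frac{253}{29}$ ($W = -8 + \frac{21}{-29} = -8 + 21 \left(- \frac{1}{29}\right) = -8 - \frac{21}{29} = - \frac{253}{29} \approx -8.7241$)
$L{\left(f,k \right)} = -1 - k$ ($L{\left(f,k \right)} = 5 - \left(6 + k\right) = -1 - k$)
$Q = \frac{15710}{29}$ ($Q = \left(-1 - - \frac{253}{29}\right) - -534 = \left(-1 + \frac{253}{29}\right) + 534 = \frac{224}{29} + 534 = \frac{15710}{29} \approx 541.72$)
$\left(Q - 9962\right) + 10188 = \left(\frac{15710}{29} - 9962\right) + 10188 = - \frac{273188}{29} + 10188 = \frac{22264}{29}$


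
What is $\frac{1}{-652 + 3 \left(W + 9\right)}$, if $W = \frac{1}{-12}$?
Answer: $- \frac{4}{2501} \approx -0.0015994$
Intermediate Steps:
$W = - \frac{1}{12} \approx -0.083333$
$\frac{1}{-652 + 3 \left(W + 9\right)} = \frac{1}{-652 + 3 \left(- \frac{1}{12} + 9\right)} = \frac{1}{-652 + 3 \cdot \frac{107}{12}} = \frac{1}{-652 + \frac{107}{4}} = \frac{1}{- \frac{2501}{4}} = - \frac{4}{2501}$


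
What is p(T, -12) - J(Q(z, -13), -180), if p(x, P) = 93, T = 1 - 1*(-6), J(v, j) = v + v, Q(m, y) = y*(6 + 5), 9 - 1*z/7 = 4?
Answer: 379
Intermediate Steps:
z = 35 (z = 63 - 7*4 = 63 - 28 = 35)
Q(m, y) = 11*y (Q(m, y) = y*11 = 11*y)
J(v, j) = 2*v
T = 7 (T = 1 + 6 = 7)
p(T, -12) - J(Q(z, -13), -180) = 93 - 2*11*(-13) = 93 - 2*(-143) = 93 - 1*(-286) = 93 + 286 = 379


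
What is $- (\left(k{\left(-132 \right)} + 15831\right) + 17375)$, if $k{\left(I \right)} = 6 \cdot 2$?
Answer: $-33218$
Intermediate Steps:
$k{\left(I \right)} = 12$
$- (\left(k{\left(-132 \right)} + 15831\right) + 17375) = - (\left(12 + 15831\right) + 17375) = - (15843 + 17375) = \left(-1\right) 33218 = -33218$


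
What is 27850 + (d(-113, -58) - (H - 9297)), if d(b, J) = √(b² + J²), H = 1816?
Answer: 35331 + √16133 ≈ 35458.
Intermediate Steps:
d(b, J) = √(J² + b²)
27850 + (d(-113, -58) - (H - 9297)) = 27850 + (√((-58)² + (-113)²) - (1816 - 9297)) = 27850 + (√(3364 + 12769) - 1*(-7481)) = 27850 + (√16133 + 7481) = 27850 + (7481 + √16133) = 35331 + √16133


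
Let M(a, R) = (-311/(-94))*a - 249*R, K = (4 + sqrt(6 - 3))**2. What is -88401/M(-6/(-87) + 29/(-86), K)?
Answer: 2554451630067879100/64038247752033577 - 1075356855087288448*sqrt(3)/64038247752033577 ≈ 10.804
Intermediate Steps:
K = (4 + sqrt(3))**2 ≈ 32.856
M(a, R) = -249*R + 311*a/94 (M(a, R) = (-311*(-1/94))*a - 249*R = 311*a/94 - 249*R = -249*R + 311*a/94)
-88401/M(-6/(-87) + 29/(-86), K) = -88401/(-249*(4 + sqrt(3))**2 + 311*(-6/(-87) + 29/(-86))/94) = -88401/(-249*(4 + sqrt(3))**2 + 311*(-6*(-1/87) + 29*(-1/86))/94) = -88401/(-249*(4 + sqrt(3))**2 + 311*(2/29 - 29/86)/94) = -88401/(-249*(4 + sqrt(3))**2 + (311/94)*(-669/2494)) = -88401/(-249*(4 + sqrt(3))**2 - 208059/234436) = -88401/(-208059/234436 - 249*(4 + sqrt(3))**2)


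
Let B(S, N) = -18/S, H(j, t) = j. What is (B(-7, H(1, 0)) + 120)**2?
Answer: 736164/49 ≈ 15024.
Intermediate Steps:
(B(-7, H(1, 0)) + 120)**2 = (-18/(-7) + 120)**2 = (-18*(-1/7) + 120)**2 = (18/7 + 120)**2 = (858/7)**2 = 736164/49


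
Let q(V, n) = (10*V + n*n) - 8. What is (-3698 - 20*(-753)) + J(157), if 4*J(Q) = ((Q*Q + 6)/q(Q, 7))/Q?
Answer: 11495050951/1011708 ≈ 11362.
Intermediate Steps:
q(V, n) = -8 + n² + 10*V (q(V, n) = (10*V + n²) - 8 = (n² + 10*V) - 8 = -8 + n² + 10*V)
J(Q) = (6 + Q²)/(4*Q*(41 + 10*Q)) (J(Q) = (((Q*Q + 6)/(-8 + 7² + 10*Q))/Q)/4 = (((Q² + 6)/(-8 + 49 + 10*Q))/Q)/4 = (((6 + Q²)/(41 + 10*Q))/Q)/4 = ((6 + Q²)/(Q*(41 + 10*Q)))/4 = (6 + Q²)/(4*Q*(41 + 10*Q)))
(-3698 - 20*(-753)) + J(157) = (-3698 - 20*(-753)) + (¼)*(6 + 157²)/(157*(41 + 10*157)) = (-3698 + 15060) + (¼)*(1/157)*(6 + 24649)/(41 + 1570) = 11362 + (¼)*(1/157)*24655/1611 = 11362 + (¼)*(1/157)*(1/1611)*24655 = 11362 + 24655/1011708 = 11495050951/1011708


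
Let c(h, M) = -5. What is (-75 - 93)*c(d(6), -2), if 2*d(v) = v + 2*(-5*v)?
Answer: 840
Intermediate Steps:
d(v) = -9*v/2 (d(v) = (v + 2*(-5*v))/2 = (v - 10*v)/2 = (-9*v)/2 = -9*v/2)
(-75 - 93)*c(d(6), -2) = (-75 - 93)*(-5) = -168*(-5) = 840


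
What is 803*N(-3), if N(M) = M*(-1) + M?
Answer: 0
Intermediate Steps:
N(M) = 0 (N(M) = -M + M = 0)
803*N(-3) = 803*0 = 0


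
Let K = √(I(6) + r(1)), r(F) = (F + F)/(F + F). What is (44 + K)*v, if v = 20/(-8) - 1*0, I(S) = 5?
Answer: -110 - 5*√6/2 ≈ -116.12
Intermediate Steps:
r(F) = 1 (r(F) = (2*F)/((2*F)) = (2*F)*(1/(2*F)) = 1)
v = -5/2 (v = 20*(-⅛) + 0 = -5/2 + 0 = -5/2 ≈ -2.5000)
K = √6 (K = √(5 + 1) = √6 ≈ 2.4495)
(44 + K)*v = (44 + √6)*(-5/2) = -110 - 5*√6/2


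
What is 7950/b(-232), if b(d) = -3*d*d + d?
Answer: -3975/80852 ≈ -0.049164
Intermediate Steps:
b(d) = d - 3*d**2 (b(d) = -3*d**2 + d = d - 3*d**2)
7950/b(-232) = 7950/((-232*(1 - 3*(-232)))) = 7950/((-232*(1 + 696))) = 7950/((-232*697)) = 7950/(-161704) = 7950*(-1/161704) = -3975/80852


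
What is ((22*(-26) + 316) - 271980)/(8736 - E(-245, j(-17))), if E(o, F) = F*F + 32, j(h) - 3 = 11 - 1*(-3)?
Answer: -272236/8415 ≈ -32.351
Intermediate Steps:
j(h) = 17 (j(h) = 3 + (11 - 1*(-3)) = 3 + (11 + 3) = 3 + 14 = 17)
E(o, F) = 32 + F² (E(o, F) = F² + 32 = 32 + F²)
((22*(-26) + 316) - 271980)/(8736 - E(-245, j(-17))) = ((22*(-26) + 316) - 271980)/(8736 - (32 + 17²)) = ((-572 + 316) - 271980)/(8736 - (32 + 289)) = (-256 - 271980)/(8736 - 1*321) = -272236/(8736 - 321) = -272236/8415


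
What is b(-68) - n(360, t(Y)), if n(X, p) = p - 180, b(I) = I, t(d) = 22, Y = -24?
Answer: 90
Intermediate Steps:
n(X, p) = -180 + p
b(-68) - n(360, t(Y)) = -68 - (-180 + 22) = -68 - 1*(-158) = -68 + 158 = 90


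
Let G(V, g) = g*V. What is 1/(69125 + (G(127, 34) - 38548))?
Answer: 1/34895 ≈ 2.8657e-5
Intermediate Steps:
G(V, g) = V*g
1/(69125 + (G(127, 34) - 38548)) = 1/(69125 + (127*34 - 38548)) = 1/(69125 + (4318 - 38548)) = 1/(69125 - 34230) = 1/34895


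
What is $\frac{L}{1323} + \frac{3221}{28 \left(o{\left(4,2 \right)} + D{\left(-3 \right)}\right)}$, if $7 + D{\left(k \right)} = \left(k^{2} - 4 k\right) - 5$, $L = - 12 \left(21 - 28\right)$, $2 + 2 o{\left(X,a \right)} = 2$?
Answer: $\frac{1079}{84} \approx 12.845$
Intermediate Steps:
$o{\left(X,a \right)} = 0$ ($o{\left(X,a \right)} = -1 + \frac{1}{2} \cdot 2 = -1 + 1 = 0$)
$L = 84$ ($L = \left(-12\right) \left(-7\right) = 84$)
$D{\left(k \right)} = -12 + k^{2} - 4 k$ ($D{\left(k \right)} = -7 - \left(5 - k^{2} + 4 k\right) = -12 + k^{2} - 4 k$)
$\frac{L}{1323} + \frac{3221}{28 \left(o{\left(4,2 \right)} + D{\left(-3 \right)}\right)} = \frac{84}{1323} + \frac{3221}{28 \left(0 - -9\right)} = 84 \cdot \frac{1}{1323} + \frac{3221}{28 \left(0 + \left(-12 + 9 + 12\right)\right)} = \frac{4}{63} + \frac{3221}{28 \left(0 + 9\right)} = \frac{4}{63} + \frac{3221}{28 \cdot 9} = \frac{4}{63} + \frac{3221}{252} = \frac{1079}{84}$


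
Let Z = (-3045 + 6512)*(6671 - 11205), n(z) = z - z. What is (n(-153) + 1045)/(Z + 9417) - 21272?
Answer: -334182291437/15709961 ≈ -21272.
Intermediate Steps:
n(z) = 0
Z = -15719378 (Z = 3467*(-4534) = -15719378)
(n(-153) + 1045)/(Z + 9417) - 21272 = (0 + 1045)/(-15719378 + 9417) - 21272 = 1045/(-15709961) - 21272 = 1045*(-1/15709961) - 21272 = -1045/15709961 - 21272 = -334182291437/15709961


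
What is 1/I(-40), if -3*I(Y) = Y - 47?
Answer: 1/29 ≈ 0.034483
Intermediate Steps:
I(Y) = 47/3 - Y/3 (I(Y) = -(Y - 47)/3 = -(-47 + Y)/3 = 47/3 - Y/3)
1/I(-40) = 1/(47/3 - ⅓*(-40)) = 1/(47/3 + 40/3) = 1/29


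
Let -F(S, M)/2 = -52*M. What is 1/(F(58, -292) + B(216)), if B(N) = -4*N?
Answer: -1/31232 ≈ -3.2018e-5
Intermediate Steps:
F(S, M) = 104*M (F(S, M) = -(-104)*M = 104*M)
1/(F(58, -292) + B(216)) = 1/(104*(-292) - 4*216) = 1/(-30368 - 864) = 1/(-31232) = -1/31232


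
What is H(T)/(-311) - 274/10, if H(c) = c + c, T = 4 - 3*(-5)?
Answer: -42797/1555 ≈ -27.522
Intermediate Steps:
T = 19 (T = 4 + 15 = 19)
H(c) = 2*c
H(T)/(-311) - 274/10 = (2*19)/(-311) - 274/10 = 38*(-1/311) - 274*⅒ = -38/311 - 137/5 = -42797/1555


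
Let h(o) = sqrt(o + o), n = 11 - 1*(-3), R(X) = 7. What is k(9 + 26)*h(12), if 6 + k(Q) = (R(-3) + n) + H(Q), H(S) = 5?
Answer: 40*sqrt(6) ≈ 97.980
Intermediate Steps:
n = 14 (n = 11 + 3 = 14)
h(o) = sqrt(2)*sqrt(o) (h(o) = sqrt(2*o) = sqrt(2)*sqrt(o))
k(Q) = 20 (k(Q) = -6 + ((7 + 14) + 5) = -6 + (21 + 5) = -6 + 26 = 20)
k(9 + 26)*h(12) = 20*(sqrt(2)*sqrt(12)) = 20*(sqrt(2)*(2*sqrt(3))) = 20*(2*sqrt(6)) = 40*sqrt(6)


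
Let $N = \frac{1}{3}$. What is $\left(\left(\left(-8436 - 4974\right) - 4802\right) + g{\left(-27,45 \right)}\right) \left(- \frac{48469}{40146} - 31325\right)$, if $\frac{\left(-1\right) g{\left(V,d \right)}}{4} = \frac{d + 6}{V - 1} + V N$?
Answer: $\frac{159945613280339}{281022} \approx 5.6916 \cdot 10^{8}$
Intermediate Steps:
$N = \frac{1}{3} \approx 0.33333$
$g{\left(V,d \right)} = - \frac{4 V}{3} - \frac{4 \left(6 + d\right)}{-1 + V}$ ($g{\left(V,d \right)} = - 4 \left(\frac{d + 6}{V - 1} + V \frac{1}{3}\right) = - 4 \left(\frac{6 + d}{-1 + V} + \frac{V}{3}\right) = - 4 \left(\frac{V}{3} + \frac{6 + d}{-1 + V}\right) = - \frac{4 V}{3} - \frac{4 \left(6 + d\right)}{-1 + V}$)
$\left(\left(\left(-8436 - 4974\right) - 4802\right) + g{\left(-27,45 \right)}\right) \left(- \frac{48469}{40146} - 31325\right) = \left(\left(\left(-8436 - 4974\right) - 4802\right) + \frac{4 \left(-18 - 27 - \left(-27\right)^{2} - 135\right)}{3 \left(-1 - 27\right)}\right) \left(- \frac{48469}{40146} - 31325\right) = \left(\left(-13410 - 4802\right) + \frac{4 \left(-18 - 27 - 729 - 135\right)}{3 \left(-28\right)}\right) \left(\left(-48469\right) \frac{1}{40146} - 31325\right) = \left(-18212 + \frac{4}{3} \left(- \frac{1}{28}\right) \left(-18 - 27 - 729 - 135\right)\right) \left(- \frac{48469}{40146} - 31325\right) = \left(-18212 + \frac{4}{3} \left(- \frac{1}{28}\right) \left(-909\right)\right) \left(- \frac{1257621919}{40146}\right) = \left(-18212 + \frac{303}{7}\right) \left(- \frac{1257621919}{40146}\right) = \left(- \frac{127181}{7}\right) \left(- \frac{1257621919}{40146}\right) = \frac{159945613280339}{281022}$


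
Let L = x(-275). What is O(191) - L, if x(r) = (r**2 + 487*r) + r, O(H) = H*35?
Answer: 65260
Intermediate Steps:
O(H) = 35*H
x(r) = r**2 + 488*r
L = -58575 (L = -275*(488 - 275) = -275*213 = -58575)
O(191) - L = 35*191 - 1*(-58575) = 6685 + 58575 = 65260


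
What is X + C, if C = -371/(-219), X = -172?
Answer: -37297/219 ≈ -170.31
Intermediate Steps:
C = 371/219 (C = -371*(-1/219) = 371/219 ≈ 1.6941)
X + C = -172 + 371/219 = -37297/219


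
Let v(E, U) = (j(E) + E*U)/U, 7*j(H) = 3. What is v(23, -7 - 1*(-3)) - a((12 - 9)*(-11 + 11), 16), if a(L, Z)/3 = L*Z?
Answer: 641/28 ≈ 22.893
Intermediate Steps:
j(H) = 3/7 (j(H) = (1/7)*3 = 3/7)
v(E, U) = (3/7 + E*U)/U
a(L, Z) = 3*L*Z (a(L, Z) = 3*(L*Z) = 3*L*Z)
v(23, -7 - 1*(-3)) - a((12 - 9)*(-11 + 11), 16) = (23 + 3/(7*(-7 - 1*(-3)))) - 3*(12 - 9)*(-11 + 11)*16 = (23 + 3/(7*(-7 + 3))) - 3*3*0*16 = (23 + (3/7)/(-4)) - 3*0*16 = (23 + (3/7)*(-1/4)) - 1*0 = (23 - 3/28) + 0 = 641/28 + 0 = 641/28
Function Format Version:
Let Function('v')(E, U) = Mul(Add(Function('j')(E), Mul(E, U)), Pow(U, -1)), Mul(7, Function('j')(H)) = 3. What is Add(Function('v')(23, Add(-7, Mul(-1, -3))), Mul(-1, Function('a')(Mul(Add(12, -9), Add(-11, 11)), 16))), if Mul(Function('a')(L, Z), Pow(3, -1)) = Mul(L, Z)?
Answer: Rational(641, 28) ≈ 22.893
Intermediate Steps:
Function('j')(H) = Rational(3, 7) (Function('j')(H) = Mul(Rational(1, 7), 3) = Rational(3, 7))
Function('v')(E, U) = Mul(Pow(U, -1), Add(Rational(3, 7), Mul(E, U))) (Function('v')(E, U) = Mul(Add(Rational(3, 7), Mul(E, U)), Pow(U, -1)) = Mul(Pow(U, -1), Add(Rational(3, 7), Mul(E, U))))
Function('a')(L, Z) = Mul(3, L, Z) (Function('a')(L, Z) = Mul(3, Mul(L, Z)) = Mul(3, L, Z))
Add(Function('v')(23, Add(-7, Mul(-1, -3))), Mul(-1, Function('a')(Mul(Add(12, -9), Add(-11, 11)), 16))) = Add(Add(23, Mul(Rational(3, 7), Pow(Add(-7, Mul(-1, -3)), -1))), Mul(-1, Mul(3, Mul(Add(12, -9), Add(-11, 11)), 16))) = Add(Add(23, Mul(Rational(3, 7), Pow(Add(-7, 3), -1))), Mul(-1, Mul(3, Mul(3, 0), 16))) = Add(Add(23, Mul(Rational(3, 7), Pow(-4, -1))), Mul(-1, Mul(3, 0, 16))) = Add(Add(23, Mul(Rational(3, 7), Rational(-1, 4))), Mul(-1, 0)) = Add(Add(23, Rational(-3, 28)), 0) = Add(Rational(641, 28), 0) = Rational(641, 28)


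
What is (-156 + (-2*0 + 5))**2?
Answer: 22801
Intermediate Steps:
(-156 + (-2*0 + 5))**2 = (-156 + (0 + 5))**2 = (-156 + 5)**2 = (-151)**2 = 22801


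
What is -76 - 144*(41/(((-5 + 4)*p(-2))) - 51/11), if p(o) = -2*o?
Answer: 22744/11 ≈ 2067.6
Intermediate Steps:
-76 - 144*(41/(((-5 + 4)*p(-2))) - 51/11) = -76 - 144*(41/(((-5 + 4)*(-2*(-2)))) - 51/11) = -76 - 144*(41/((-1*4)) - 51*1/11) = -76 - 144*(41/(-4) - 51/11) = -76 - 144*(41*(-¼) - 51/11) = -76 - 144*(-41/4 - 51/11) = -76 - 144*(-655/44) = -76 + 23580/11 = 22744/11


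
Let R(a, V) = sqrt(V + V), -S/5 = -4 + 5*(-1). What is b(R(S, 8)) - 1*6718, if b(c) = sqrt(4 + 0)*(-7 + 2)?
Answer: -6728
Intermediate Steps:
S = 45 (S = -5*(-4 + 5*(-1)) = -5*(-4 - 5) = -5*(-9) = 45)
R(a, V) = sqrt(2)*sqrt(V) (R(a, V) = sqrt(2*V) = sqrt(2)*sqrt(V))
b(c) = -10 (b(c) = sqrt(4)*(-5) = 2*(-5) = -10)
b(R(S, 8)) - 1*6718 = -10 - 1*6718 = -10 - 6718 = -6728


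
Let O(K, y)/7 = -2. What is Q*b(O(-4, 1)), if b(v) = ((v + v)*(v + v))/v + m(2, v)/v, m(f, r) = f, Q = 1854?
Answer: -728622/7 ≈ -1.0409e+5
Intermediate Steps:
O(K, y) = -14 (O(K, y) = 7*(-2) = -14)
b(v) = 2/v + 4*v (b(v) = ((v + v)*(v + v))/v + 2/v = ((2*v)*(2*v))/v + 2/v = (4*v²)/v + 2/v = 4*v + 2/v = 2/v + 4*v)
Q*b(O(-4, 1)) = 1854*(2/(-14) + 4*(-14)) = 1854*(2*(-1/14) - 56) = 1854*(-⅐ - 56) = 1854*(-393/7) = -728622/7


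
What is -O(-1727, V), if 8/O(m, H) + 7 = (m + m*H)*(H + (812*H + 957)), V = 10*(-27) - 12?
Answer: 4/55397694845 ≈ 7.2205e-11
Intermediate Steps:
V = -282 (V = -270 - 12 = -282)
O(m, H) = 8/(-7 + (957 + 813*H)*(m + H*m)) (O(m, H) = 8/(-7 + (m + m*H)*(H + (812*H + 957))) = 8/(-7 + (m + H*m)*(H + (957 + 812*H))) = 8/(-7 + (m + H*m)*(957 + 813*H)) = 8/(-7 + (957 + 813*H)*(m + H*m)))
-O(-1727, V) = -8/(-7 + 957*(-1727) + 813*(-1727)*(-282)² + 1770*(-282)*(-1727)) = -8/(-7 - 1652739 + 813*(-1727)*79524 + 862014780) = -8/(-7 - 1652739 - 111655751724 + 862014780) = -8/(-110795389690) = -8*(-1)/110795389690 = -1*(-4/55397694845) = 4/55397694845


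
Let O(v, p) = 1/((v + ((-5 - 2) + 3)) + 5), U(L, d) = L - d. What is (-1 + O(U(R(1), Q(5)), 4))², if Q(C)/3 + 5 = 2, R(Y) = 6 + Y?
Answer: 256/289 ≈ 0.88581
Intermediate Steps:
Q(C) = -9 (Q(C) = -15 + 3*2 = -15 + 6 = -9)
O(v, p) = 1/(1 + v) (O(v, p) = 1/((v + (-7 + 3)) + 5) = 1/((v - 4) + 5) = 1/((-4 + v) + 5) = 1/(1 + v))
(-1 + O(U(R(1), Q(5)), 4))² = (-1 + 1/(1 + ((6 + 1) - 1*(-9))))² = (-1 + 1/(1 + (7 + 9)))² = (-1 + 1/(1 + 16))² = (-1 + 1/17)² = (-16/17)² = 256/289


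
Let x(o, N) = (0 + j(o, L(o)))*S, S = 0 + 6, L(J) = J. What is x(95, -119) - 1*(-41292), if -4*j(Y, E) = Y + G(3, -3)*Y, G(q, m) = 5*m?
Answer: 43287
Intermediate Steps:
j(Y, E) = 7*Y/2 (j(Y, E) = -(Y + (5*(-3))*Y)/4 = -(Y - 15*Y)/4 = -(-7)*Y/2 = 7*Y/2)
S = 6
x(o, N) = 21*o (x(o, N) = (0 + 7*o/2)*6 = (7*o/2)*6 = 21*o)
x(95, -119) - 1*(-41292) = 21*95 - 1*(-41292) = 1995 + 41292 = 43287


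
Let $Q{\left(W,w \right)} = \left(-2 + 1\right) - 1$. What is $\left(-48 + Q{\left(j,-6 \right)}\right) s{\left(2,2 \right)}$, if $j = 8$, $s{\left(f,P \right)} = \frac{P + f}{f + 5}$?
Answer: $- \frac{200}{7} \approx -28.571$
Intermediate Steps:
$s{\left(f,P \right)} = \frac{P + f}{5 + f}$
$Q{\left(W,w \right)} = -2$ ($Q{\left(W,w \right)} = -1 - 1 = -2$)
$\left(-48 + Q{\left(j,-6 \right)}\right) s{\left(2,2 \right)} = \left(-48 - 2\right) \frac{2 + 2}{5 + 2} = - 50 \cdot \frac{1}{7} \cdot 4 = \left(-50\right) \frac{4}{7} = - \frac{200}{7}$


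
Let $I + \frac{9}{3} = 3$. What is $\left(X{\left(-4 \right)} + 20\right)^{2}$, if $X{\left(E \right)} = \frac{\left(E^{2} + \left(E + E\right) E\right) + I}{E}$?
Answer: $64$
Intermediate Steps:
$I = 0$ ($I = -3 + 3 = 0$)
$X{\left(E \right)} = 3 E$ ($X{\left(E \right)} = \frac{\left(E^{2} + \left(E + E\right) E\right) + 0}{E} = \frac{\left(E^{2} + 2 E E\right) + 0}{E} = \frac{\left(E^{2} + 2 E^{2}\right) + 0}{E} = \frac{3 E^{2} + 0}{E} = \frac{3 E^{2}}{E} = 3 E$)
$\left(X{\left(-4 \right)} + 20\right)^{2} = \left(3 \left(-4\right) + 20\right)^{2} = \left(-12 + 20\right)^{2} = 8^{2} = 64$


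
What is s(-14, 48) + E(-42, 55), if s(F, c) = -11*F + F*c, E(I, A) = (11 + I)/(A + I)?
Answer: -6765/13 ≈ -520.38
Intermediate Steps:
E(I, A) = (11 + I)/(A + I)
s(-14, 48) + E(-42, 55) = -14*(-11 + 48) + (11 - 42)/(55 - 42) = -14*37 - 31/13 = -518 + (1/13)*(-31) = -518 - 31/13 = -6765/13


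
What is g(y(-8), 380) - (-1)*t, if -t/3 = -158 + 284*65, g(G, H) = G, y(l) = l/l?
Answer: -54905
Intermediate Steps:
y(l) = 1
t = -54906 (t = -3*(-158 + 284*65) = -3*(-158 + 18460) = -3*18302 = -54906)
g(y(-8), 380) - (-1)*t = 1 - (-1)*(-54906) = 1 - 1*54906 = 1 - 54906 = -54905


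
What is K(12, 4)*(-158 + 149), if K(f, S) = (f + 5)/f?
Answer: -51/4 ≈ -12.750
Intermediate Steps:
K(f, S) = (5 + f)/f
K(12, 4)*(-158 + 149) = ((5 + 12)/12)*(-158 + 149) = ((1/12)*17)*(-9) = (17/12)*(-9) = -51/4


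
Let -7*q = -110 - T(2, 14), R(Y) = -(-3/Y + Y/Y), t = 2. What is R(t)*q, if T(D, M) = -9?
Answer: 101/14 ≈ 7.2143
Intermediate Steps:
R(Y) = -1 + 3/Y (R(Y) = -(-3/Y + 1) = -(1 - 3/Y) = -1 + 3/Y)
q = 101/7 (q = -(-110 - 1*(-9))/7 = -(-110 + 9)/7 = -1/7*(-101) = 101/7 ≈ 14.429)
R(t)*q = ((3 - 1*2)/2)*(101/7) = ((3 - 2)/2)*(101/7) = ((1/2)*1)*(101/7) = (1/2)*(101/7) = 101/14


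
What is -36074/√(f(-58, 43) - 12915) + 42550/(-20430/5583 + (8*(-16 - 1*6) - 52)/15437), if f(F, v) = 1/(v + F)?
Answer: -611193667675/52775139 + 18037*I*√2905890/96863 ≈ -11581.0 + 317.43*I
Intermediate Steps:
f(F, v) = 1/(F + v)
-36074/√(f(-58, 43) - 12915) + 42550/(-20430/5583 + (8*(-16 - 1*6) - 52)/15437) = -36074/√(1/(-58 + 43) - 12915) + 42550/(-20430/5583 + (8*(-16 - 1*6) - 52)/15437) = -36074/√(1/(-15) - 12915) + 42550/(-20430*1/5583 + (8*(-16 - 6) - 52)*(1/15437)) = -36074/√(-1/15 - 12915) + 42550/(-6810/1861 + (8*(-22) - 52)*(1/15437)) = -36074*(-I*√2905890/193726) + 42550/(-6810/1861 + (-176 - 52)*(1/15437)) = -36074*(-I*√2905890/193726) + 42550/(-6810/1861 - 228*1/15437) = -(-18037)*I*√2905890/96863 + 42550/(-6810/1861 - 228/15437) = 18037*I*√2905890/96863 + 42550/(-105550278/28728257) = 18037*I*√2905890/96863 + 42550*(-28728257/105550278) = 18037*I*√2905890/96863 - 611193667675/52775139 = -611193667675/52775139 + 18037*I*√2905890/96863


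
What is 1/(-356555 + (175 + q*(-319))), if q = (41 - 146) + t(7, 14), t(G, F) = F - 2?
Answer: -1/326713 ≈ -3.0608e-6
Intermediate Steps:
t(G, F) = -2 + F
q = -93 (q = (41 - 146) + (-2 + 14) = -105 + 12 = -93)
1/(-356555 + (175 + q*(-319))) = 1/(-356555 + (175 - 93*(-319))) = 1/(-356555 + (175 + 29667)) = 1/(-356555 + 29842) = 1/(-326713) = -1/326713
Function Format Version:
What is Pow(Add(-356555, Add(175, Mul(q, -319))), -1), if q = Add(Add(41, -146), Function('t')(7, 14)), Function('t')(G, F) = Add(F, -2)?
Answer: Rational(-1, 326713) ≈ -3.0608e-6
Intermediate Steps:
Function('t')(G, F) = Add(-2, F)
q = -93 (q = Add(Add(41, -146), Add(-2, 14)) = Add(-105, 12) = -93)
Pow(Add(-356555, Add(175, Mul(q, -319))), -1) = Pow(Add(-356555, Add(175, Mul(-93, -319))), -1) = Pow(Add(-356555, Add(175, 29667)), -1) = Pow(Add(-356555, 29842), -1) = Pow(-326713, -1) = Rational(-1, 326713)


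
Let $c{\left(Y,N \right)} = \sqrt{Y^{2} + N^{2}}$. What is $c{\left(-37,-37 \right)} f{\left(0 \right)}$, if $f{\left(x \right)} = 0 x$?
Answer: $0$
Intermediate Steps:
$f{\left(x \right)} = 0$
$c{\left(Y,N \right)} = \sqrt{N^{2} + Y^{2}}$
$c{\left(-37,-37 \right)} f{\left(0 \right)} = \sqrt{\left(-37\right)^{2} + \left(-37\right)^{2}} \cdot 0 = \sqrt{1369 + 1369} \cdot 0 = \sqrt{2738} \cdot 0 = 37 \sqrt{2} \cdot 0 = 0$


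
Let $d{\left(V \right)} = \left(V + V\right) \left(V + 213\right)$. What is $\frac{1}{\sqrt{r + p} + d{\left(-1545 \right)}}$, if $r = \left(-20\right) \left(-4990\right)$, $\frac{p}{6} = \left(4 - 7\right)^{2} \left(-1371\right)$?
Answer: $\frac{2057940}{8470234074317} - \frac{\sqrt{25766}}{16940468148634} \approx 2.4295 \cdot 10^{-7}$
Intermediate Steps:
$d{\left(V \right)} = 2 V \left(213 + V\right)$
$p = -74034$ ($p = 6 \left(4 - 7\right)^{2} \left(-1371\right) = 6 \left(-3\right)^{2} \left(-1371\right) = 6 \cdot 9 \left(-1371\right) = 6 \left(-12339\right) = -74034$)
$r = 99800$
$\frac{1}{\sqrt{r + p} + d{\left(-1545 \right)}} = \frac{1}{\sqrt{99800 - 74034} + 2 \left(-1545\right) \left(213 - 1545\right)} = \frac{1}{\sqrt{25766} + 2 \left(-1545\right) \left(-1332\right)} = \frac{1}{\sqrt{25766} + 4115880} = \frac{1}{4115880 + \sqrt{25766}}$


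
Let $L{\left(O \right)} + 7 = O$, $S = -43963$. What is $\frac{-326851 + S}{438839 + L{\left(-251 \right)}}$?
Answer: $- \frac{370814}{438581} \approx -0.84549$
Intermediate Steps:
$L{\left(O \right)} = -7 + O$
$\frac{-326851 + S}{438839 + L{\left(-251 \right)}} = \frac{-326851 - 43963}{438839 - 258} = - \frac{370814}{438839 - 258} = - \frac{370814}{438581}$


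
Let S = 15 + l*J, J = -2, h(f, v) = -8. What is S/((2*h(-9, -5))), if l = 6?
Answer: -3/16 ≈ -0.18750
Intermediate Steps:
S = 3 (S = 15 + 6*(-2) = 15 - 12 = 3)
S/((2*h(-9, -5))) = 3/((2*(-8))) = 3/(-16) = 3*(-1/16) = -3/16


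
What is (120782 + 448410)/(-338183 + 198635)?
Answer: -142298/34887 ≈ -4.0788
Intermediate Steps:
(120782 + 448410)/(-338183 + 198635) = 569192/(-139548) = 569192*(-1/139548) = -142298/34887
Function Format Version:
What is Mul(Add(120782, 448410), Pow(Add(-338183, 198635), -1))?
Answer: Rational(-142298, 34887) ≈ -4.0788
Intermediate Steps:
Mul(Add(120782, 448410), Pow(Add(-338183, 198635), -1)) = Mul(569192, Pow(-139548, -1)) = Mul(569192, Rational(-1, 139548)) = Rational(-142298, 34887)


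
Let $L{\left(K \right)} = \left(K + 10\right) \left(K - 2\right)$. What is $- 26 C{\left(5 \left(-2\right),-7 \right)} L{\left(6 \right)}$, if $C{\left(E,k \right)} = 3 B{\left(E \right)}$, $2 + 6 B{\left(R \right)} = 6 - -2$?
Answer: $-4992$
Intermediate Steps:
$B{\left(R \right)} = 1$ ($B{\left(R \right)} = - \frac{1}{3} + \frac{6 - -2}{6} = - \frac{1}{3} + \frac{6 + 2}{6} = - \frac{1}{3} + \frac{1}{6} \cdot 8 = - \frac{1}{3} + \frac{4}{3} = 1$)
$L{\left(K \right)} = \left(-2 + K\right) \left(10 + K\right)$ ($L{\left(K \right)} = \left(10 + K\right) \left(-2 + K\right) = \left(-2 + K\right) \left(10 + K\right)$)
$C{\left(E,k \right)} = 3$ ($C{\left(E,k \right)} = 3 \cdot 1 = 3$)
$- 26 C{\left(5 \left(-2\right),-7 \right)} L{\left(6 \right)} = \left(-26\right) 3 \left(-20 + 6^{2} + 8 \cdot 6\right) = - 78 \left(-20 + 36 + 48\right) = \left(-78\right) 64 = -4992$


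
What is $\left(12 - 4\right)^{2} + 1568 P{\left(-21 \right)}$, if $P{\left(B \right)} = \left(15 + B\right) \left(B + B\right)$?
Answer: $395200$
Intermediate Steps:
$P{\left(B \right)} = 2 B \left(15 + B\right)$ ($P{\left(B \right)} = \left(15 + B\right) 2 B = 2 B \left(15 + B\right)$)
$\left(12 - 4\right)^{2} + 1568 P{\left(-21 \right)} = \left(12 - 4\right)^{2} + 1568 \cdot 2 \left(-21\right) \left(15 - 21\right) = 8^{2} + 1568 \cdot 2 \left(-21\right) \left(-6\right) = 64 + 1568 \cdot 252 = 64 + 395136 = 395200$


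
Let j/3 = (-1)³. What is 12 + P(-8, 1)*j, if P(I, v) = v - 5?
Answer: 24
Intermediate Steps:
P(I, v) = -5 + v
j = -3 (j = 3*(-1)³ = 3*(-1) = -3)
12 + P(-8, 1)*j = 12 + (-5 + 1)*(-3) = 12 - 4*(-3) = 12 + 12 = 24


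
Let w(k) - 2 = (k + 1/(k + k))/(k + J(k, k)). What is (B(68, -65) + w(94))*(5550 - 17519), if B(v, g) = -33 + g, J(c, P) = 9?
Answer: 22038172599/19364 ≈ 1.1381e+6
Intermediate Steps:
w(k) = 2 + (k + 1/(2*k))/(9 + k) (w(k) = 2 + (k + 1/(k + k))/(k + 9) = 2 + (k + 1/(2*k))/(9 + k))
(B(68, -65) + w(94))*(5550 - 17519) = ((-33 - 65) + (½)*(1 + 6*94² + 36*94)/(94*(9 + 94)))*(5550 - 17519) = (-98 + (½)*(1/94)*(1 + 6*8836 + 3384)/103)*(-11969) = (-98 + (½)*(1/94)*(1/103)*(1 + 53016 + 3384))*(-11969) = (-98 + (½)*(1/94)*(1/103)*56401)*(-11969) = (-98 + 56401/19364)*(-11969) = -1841271/19364*(-11969) = 22038172599/19364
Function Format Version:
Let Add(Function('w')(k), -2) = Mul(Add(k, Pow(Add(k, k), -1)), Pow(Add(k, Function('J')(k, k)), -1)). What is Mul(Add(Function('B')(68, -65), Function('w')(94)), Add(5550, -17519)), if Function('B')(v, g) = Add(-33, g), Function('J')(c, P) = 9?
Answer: Rational(22038172599, 19364) ≈ 1.1381e+6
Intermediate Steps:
Function('w')(k) = Add(2, Mul(Pow(Add(9, k), -1), Add(k, Mul(Rational(1, 2), Pow(k, -1))))) (Function('w')(k) = Add(2, Mul(Add(k, Pow(Add(k, k), -1)), Pow(Add(k, 9), -1))) = Add(2, Mul(Add(k, Pow(Mul(2, k), -1)), Pow(Add(9, k), -1))) = Add(2, Mul(Add(k, Mul(Rational(1, 2), Pow(k, -1))), Pow(Add(9, k), -1))) = Add(2, Mul(Pow(Add(9, k), -1), Add(k, Mul(Rational(1, 2), Pow(k, -1))))))
Mul(Add(Function('B')(68, -65), Function('w')(94)), Add(5550, -17519)) = Mul(Add(Add(-33, -65), Mul(Rational(1, 2), Pow(94, -1), Pow(Add(9, 94), -1), Add(1, Mul(6, Pow(94, 2)), Mul(36, 94)))), Add(5550, -17519)) = Mul(Add(-98, Mul(Rational(1, 2), Rational(1, 94), Pow(103, -1), Add(1, Mul(6, 8836), 3384))), -11969) = Mul(Add(-98, Mul(Rational(1, 2), Rational(1, 94), Rational(1, 103), Add(1, 53016, 3384))), -11969) = Mul(Add(-98, Mul(Rational(1, 2), Rational(1, 94), Rational(1, 103), 56401)), -11969) = Mul(Add(-98, Rational(56401, 19364)), -11969) = Mul(Rational(-1841271, 19364), -11969) = Rational(22038172599, 19364)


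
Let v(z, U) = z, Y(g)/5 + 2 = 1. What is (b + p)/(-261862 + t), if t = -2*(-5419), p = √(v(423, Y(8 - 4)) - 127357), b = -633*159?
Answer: 100647/251024 - I*√126934/251024 ≈ 0.40095 - 0.0014193*I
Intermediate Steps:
Y(g) = -5 (Y(g) = -10 + 5*1 = -10 + 5 = -5)
b = -100647
p = I*√126934 (p = √(423 - 127357) = √(-126934) = I*√126934 ≈ 356.28*I)
t = 10838
(b + p)/(-261862 + t) = (-100647 + I*√126934)/(-261862 + 10838) = (-100647 + I*√126934)/(-251024) = (-100647 + I*√126934)*(-1/251024) = 100647/251024 - I*√126934/251024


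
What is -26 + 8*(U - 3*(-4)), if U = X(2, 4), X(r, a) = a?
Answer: 102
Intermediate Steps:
U = 4
-26 + 8*(U - 3*(-4)) = -26 + 8*(4 - 3*(-4)) = -26 + 8*(4 + 12) = -26 + 8*16 = -26 + 128 = 102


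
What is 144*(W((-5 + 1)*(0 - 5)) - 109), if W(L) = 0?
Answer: -15696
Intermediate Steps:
144*(W((-5 + 1)*(0 - 5)) - 109) = 144*(0 - 109) = 144*(-109) = -15696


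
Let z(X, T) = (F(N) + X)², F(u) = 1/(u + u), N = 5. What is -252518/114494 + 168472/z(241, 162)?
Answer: 230518065861/332772288487 ≈ 0.69272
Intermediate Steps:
F(u) = 1/(2*u)
z(X, T) = (⅒ + X)² (z(X, T) = ((½)/5 + X)² = ((½)*(⅕) + X)² = (⅒ + X)²)
-252518/114494 + 168472/z(241, 162) = -252518/114494 + 168472/(((1 + 10*241)²/100)) = -252518*1/114494 + 168472/(((1 + 2410)²/100)) = -126259/57247 + 168472/(((1/100)*2411²)) = -126259/57247 + 168472/(((1/100)*5812921)) = -126259/57247 + 168472/(5812921/100) = -126259/57247 + 168472*(100/5812921) = -126259/57247 + 16847200/5812921 = 230518065861/332772288487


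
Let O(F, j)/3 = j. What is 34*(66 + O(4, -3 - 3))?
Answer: 1632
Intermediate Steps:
O(F, j) = 3*j
34*(66 + O(4, -3 - 3)) = 34*(66 + 3*(-3 - 3)) = 34*(66 + 3*(-6)) = 34*(66 - 18) = 34*48 = 1632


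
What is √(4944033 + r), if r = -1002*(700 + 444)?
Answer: 7*√77505 ≈ 1948.8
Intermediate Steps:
r = -1146288 (r = -1002*1144 = -1146288)
√(4944033 + r) = √(4944033 - 1146288) = √3797745 = 7*√77505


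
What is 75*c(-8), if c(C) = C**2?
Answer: 4800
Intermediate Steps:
75*c(-8) = 75*(-8)**2 = 75*64 = 4800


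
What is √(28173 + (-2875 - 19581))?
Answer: √5717 ≈ 75.611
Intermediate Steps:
√(28173 + (-2875 - 19581)) = √(28173 - 22456) = √5717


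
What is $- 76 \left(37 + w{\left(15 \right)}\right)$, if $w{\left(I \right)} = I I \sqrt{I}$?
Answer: $-2812 - 17100 \sqrt{15} \approx -69040.0$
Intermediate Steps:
$w{\left(I \right)} = I^{\frac{5}{2}}$ ($w{\left(I \right)} = I^{2} \sqrt{I} = I^{\frac{5}{2}}$)
$- 76 \left(37 + w{\left(15 \right)}\right) = - 76 \left(37 + 15^{\frac{5}{2}}\right) = - 76 \left(37 + 225 \sqrt{15}\right) = -2812 - 17100 \sqrt{15}$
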